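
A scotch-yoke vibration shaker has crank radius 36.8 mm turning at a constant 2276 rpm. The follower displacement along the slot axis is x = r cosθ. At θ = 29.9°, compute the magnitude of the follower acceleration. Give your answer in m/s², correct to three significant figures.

ω = 238.3 rad/s (from 2276 rpm).
x = r cosθ ⇒ ẍ = −rω² cosθ (ω constant).
|a| = rω²|cosθ| = 0.0368·(238.3)²·|cos 29.9°| = 1812.2 m/s².

1810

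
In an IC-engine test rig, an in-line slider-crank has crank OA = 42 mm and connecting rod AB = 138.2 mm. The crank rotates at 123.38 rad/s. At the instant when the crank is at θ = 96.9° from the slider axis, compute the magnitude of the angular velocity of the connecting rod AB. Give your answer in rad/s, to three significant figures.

4.72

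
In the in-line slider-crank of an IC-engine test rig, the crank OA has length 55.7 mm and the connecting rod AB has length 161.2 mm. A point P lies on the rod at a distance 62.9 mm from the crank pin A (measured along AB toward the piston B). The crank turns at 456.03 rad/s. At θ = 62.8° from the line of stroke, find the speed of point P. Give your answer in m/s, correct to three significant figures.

ω = 456 rad/s.  Crank-pin speed |V_A| = rω = 25.401 m/s, perpendicular to OA.
Rod angle: sinφ = −(r/L) sinθ ⇒ φ = -17.898°; ω_rod = −rω cosθ/√(L²−r²sin²θ) = -75.69 rad/s.
V_P = V_A + ω_rod × AP, with AP = 0.0629 m along the rod.
Components: V_Px = −rω sinθ − a·ω_rod·sinφ = -24.055 m/s;  V_Py = rω cosθ + a·ω_rod·cosφ = +7.0802 m/s.
|V_P| = √(V_Px² + V_Py²) = 25.075 m/s.

25.1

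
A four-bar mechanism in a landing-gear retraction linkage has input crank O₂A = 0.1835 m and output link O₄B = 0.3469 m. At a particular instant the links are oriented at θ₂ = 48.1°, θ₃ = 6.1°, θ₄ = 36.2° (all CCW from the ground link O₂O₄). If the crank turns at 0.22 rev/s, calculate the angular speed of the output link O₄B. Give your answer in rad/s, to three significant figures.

ω₂ = 1.382 rad/s (from 0.22 rev/s).
Differentiating the loop-closure r₂e^{iθ₂}+r₃e^{iθ₃}=r₁+r₄e^{iθ₄} gives r₂ω₂e^{iθ₂}+r₃ω₃e^{iθ₃}=r₄ω₄e^{iθ₄}.
Eliminating the other unknown: ω₄ = r₂ω₂ sin(θ₂−θ₃) / [r₄ sin(θ₄−θ₃)].
Numerator sine = +0.66913; denominator sine = +0.50151.
Result = 0.1835·1.382·(+0.66913) / (0.3469·(+0.50151)) = +0.97558 rad/s; magnitude 0.97558 rad/s.

0.976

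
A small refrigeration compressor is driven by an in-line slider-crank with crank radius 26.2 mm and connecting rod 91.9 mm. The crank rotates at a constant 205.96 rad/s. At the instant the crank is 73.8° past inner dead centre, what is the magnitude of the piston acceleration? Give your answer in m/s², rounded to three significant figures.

34.0

ω = 206 rad/s
x(θ) = r cosθ + √(L² − r² sin²θ); with ω constant, a = ω²·d²x/dθ².
d²x/dθ² = −r cosθ − r²(cos2θ)/√u − r⁴ sin²2θ/(4u^{3/2}),  u = L² − r² sin²θ = 0.0078126 m².
Substituting r = 0.0262 m, L = 0.0919 m, θ = 73.8°: d²x/dθ² = -0.00080138 m.
a = ω²·d²x/dθ² = (206)²·(-0.00080138) = -33.994 m/s²;  |a| = 33.994 m/s².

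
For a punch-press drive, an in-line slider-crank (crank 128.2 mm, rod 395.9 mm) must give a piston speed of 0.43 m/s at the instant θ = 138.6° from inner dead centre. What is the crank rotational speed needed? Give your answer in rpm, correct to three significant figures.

64.5

For an in-line slider-crank, |v_piston| = rω|sinθ|·[1 + r cosθ/√(L² − r² sin²θ)].
With r = 0.1282 m, L = 0.3959 m, θ = 138.6°: the bracketed kinematic factor |dx/dθ| = 0.063698 m.
ω = v/|dx/dθ| = 0.43/0.063698 = 6.7506 rad/s.
N = 60ω/(2π) = 64.464 rpm.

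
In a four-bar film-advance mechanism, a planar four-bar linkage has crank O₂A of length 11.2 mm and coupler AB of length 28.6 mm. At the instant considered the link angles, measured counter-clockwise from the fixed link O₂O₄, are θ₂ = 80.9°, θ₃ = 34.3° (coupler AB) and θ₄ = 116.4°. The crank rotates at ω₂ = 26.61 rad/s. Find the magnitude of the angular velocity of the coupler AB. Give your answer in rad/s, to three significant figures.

ω₂ = 26.61 rad/s
Differentiating the loop-closure r₂e^{iθ₂}+r₃e^{iθ₃}=r₁+r₄e^{iθ₄} gives r₂ω₂e^{iθ₂}+r₃ω₃e^{iθ₃}=r₄ω₄e^{iθ₄}.
Eliminating the other unknown: ω₃ = r₂ω₂ sin(θ₄−θ₂) / [r₃ sin(θ₃−θ₄)].
Numerator sine = +0.58070; denominator sine = -0.99051.
Result = 0.0112·26.61·(+0.58070) / (0.0286·(-0.99051)) = -6.1093 rad/s; magnitude 6.1093 rad/s.

6.11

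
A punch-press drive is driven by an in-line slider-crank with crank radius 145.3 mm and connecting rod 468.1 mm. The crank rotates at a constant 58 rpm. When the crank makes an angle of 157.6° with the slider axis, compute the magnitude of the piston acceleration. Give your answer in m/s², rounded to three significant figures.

3.75

ω = 2π·58/60 = 6.074 rad/s
x(θ) = r cosθ + √(L² − r² sin²θ); with ω constant, a = ω²·d²x/dθ².
d²x/dθ² = −r cosθ − r²(cos2θ)/√u − r⁴ sin²2θ/(4u^{3/2}),  u = L² − r² sin²θ = 0.216052 m².
Substituting r = 0.1453 m, L = 0.4681 m, θ = 157.6°: d²x/dθ² = +0.10156 m.
a = ω²·d²x/dθ² = (6.074)²·(+0.10156) = +3.7465 m/s²;  |a| = 3.7465 m/s².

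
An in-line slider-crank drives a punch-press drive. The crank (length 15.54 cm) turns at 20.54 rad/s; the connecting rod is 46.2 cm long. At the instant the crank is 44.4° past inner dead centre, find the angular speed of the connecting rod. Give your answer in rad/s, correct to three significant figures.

ω = 20.54 rad/s
The rod makes angle φ with the slider axis where L sinφ = r sinθ; differentiating, L cosφ·φ̇ = r ω cosθ.
L cosφ = √(L² − r² sin²θ) = 0.44902 m.
|ω_rod| = r ω |cosθ| / √(L² − r² sin²θ) = 0.1554·20.54·0.71447/0.44902 = 5.0789 rad/s.

5.08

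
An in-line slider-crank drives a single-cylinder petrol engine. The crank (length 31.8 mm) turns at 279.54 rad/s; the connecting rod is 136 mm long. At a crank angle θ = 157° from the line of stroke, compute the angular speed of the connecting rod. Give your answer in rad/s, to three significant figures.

ω = 279.5 rad/s
The rod makes angle φ with the slider axis where L sinφ = r sinθ; differentiating, L cosφ·φ̇ = r ω cosθ.
L cosφ = √(L² − r² sin²θ) = 0.13543 m.
|ω_rod| = r ω |cosθ| / √(L² − r² sin²θ) = 0.0318·279.5·0.92050/0.13543 = 60.42 rad/s.

60.4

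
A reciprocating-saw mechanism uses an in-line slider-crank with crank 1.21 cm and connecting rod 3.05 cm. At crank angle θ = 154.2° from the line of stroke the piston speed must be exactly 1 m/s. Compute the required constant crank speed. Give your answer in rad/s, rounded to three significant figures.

For an in-line slider-crank, |v_piston| = rω|sinθ|·[1 + r cosθ/√(L² − r² sin²θ)].
With r = 0.0121 m, L = 0.0305 m, θ = 154.2°: the bracketed kinematic factor |dx/dθ| = 0.0033566 m.
ω = v/|dx/dθ| = 1/0.0033566 = 297.92 rad/s.

298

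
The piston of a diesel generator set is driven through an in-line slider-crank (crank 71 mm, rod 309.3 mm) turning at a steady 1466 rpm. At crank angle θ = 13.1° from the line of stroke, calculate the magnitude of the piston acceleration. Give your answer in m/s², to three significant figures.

ω = 2π·1466/60 = 153.5 rad/s
x(θ) = r cosθ + √(L² − r² sin²θ); with ω constant, a = ω²·d²x/dθ².
d²x/dθ² = −r cosθ − r²(cos2θ)/√u − r⁴ sin²2θ/(4u^{3/2}),  u = L² − r² sin²θ = 0.0954075 m².
Substituting r = 0.071 m, L = 0.3093 m, θ = 13.1°: d²x/dθ² = -0.083838 m.
a = ω²·d²x/dθ² = (153.5)²·(-0.083838) = -1975.9 m/s²;  |a| = 1975.9 m/s².

1980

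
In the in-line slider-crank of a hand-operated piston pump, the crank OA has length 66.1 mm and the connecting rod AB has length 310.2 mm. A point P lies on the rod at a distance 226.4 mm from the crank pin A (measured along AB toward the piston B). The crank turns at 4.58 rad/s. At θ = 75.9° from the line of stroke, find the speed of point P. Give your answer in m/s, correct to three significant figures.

0.306

ω = 4.58 rad/s.  Crank-pin speed |V_A| = rω = 0.30274 m/s, perpendicular to OA.
Rod angle: sinφ = −(r/L) sinθ ⇒ φ = -11.927°; ω_rod = −rω cosθ/√(L²−r²sin²θ) = -0.243 rad/s.
V_P = V_A + ω_rod × AP, with AP = 0.2264 m along the rod.
Components: V_Px = −rω sinθ − a·ω_rod·sinφ = -0.30499 m/s;  V_Py = rω cosθ + a·ω_rod·cosφ = +0.019924 m/s.
|V_P| = √(V_Px² + V_Py²) = 0.30564 m/s.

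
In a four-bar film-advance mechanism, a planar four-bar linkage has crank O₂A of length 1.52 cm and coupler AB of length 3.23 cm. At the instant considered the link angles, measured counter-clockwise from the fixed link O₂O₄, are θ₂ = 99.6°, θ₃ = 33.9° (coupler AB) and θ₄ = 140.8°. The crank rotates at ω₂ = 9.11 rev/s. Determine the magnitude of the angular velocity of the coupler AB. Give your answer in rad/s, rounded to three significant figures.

ω₂ = 57.24 rad/s (from 9.11 rev/s).
Differentiating the loop-closure r₂e^{iθ₂}+r₃e^{iθ₃}=r₁+r₄e^{iθ₄} gives r₂ω₂e^{iθ₂}+r₃ω₃e^{iθ₃}=r₄ω₄e^{iθ₄}.
Eliminating the other unknown: ω₃ = r₂ω₂ sin(θ₄−θ₂) / [r₃ sin(θ₃−θ₄)].
Numerator sine = +0.65869; denominator sine = -0.95681.
Result = 0.0152·57.24·(+0.65869) / (0.0323·(-0.95681)) = -18.544 rad/s; magnitude 18.544 rad/s.

18.5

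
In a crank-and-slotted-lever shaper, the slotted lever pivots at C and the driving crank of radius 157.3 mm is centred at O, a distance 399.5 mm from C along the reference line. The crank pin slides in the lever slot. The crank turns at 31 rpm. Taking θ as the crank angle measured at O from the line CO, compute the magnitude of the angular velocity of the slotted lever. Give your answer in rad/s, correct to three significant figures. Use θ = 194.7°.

1.86

ω = 3.246 rad/s (from 31 rpm).
Crank pin A relative to C: A = (d + r cosθ, r sinθ); lever angle φ = atan2(r sinθ, d + r cosθ).
Differentiating tanφ: φ̇ = rω(d cosθ + r)/(d² + r² + 2dr cosθ).
d² + r² + 2dr cosθ = |CA|² = 0.0627747 m²;  d cosθ + r = -0.22912 m.
|ω_lever| = |0.1573·3.246·-0.22912| / 0.0627747 = 1.8638 rad/s.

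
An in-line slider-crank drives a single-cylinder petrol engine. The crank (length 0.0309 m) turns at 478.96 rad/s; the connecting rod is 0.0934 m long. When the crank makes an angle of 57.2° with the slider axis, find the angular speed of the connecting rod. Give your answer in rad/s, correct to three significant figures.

89.4

ω = 479 rad/s
The rod makes angle φ with the slider axis where L sinφ = r sinθ; differentiating, L cosφ·φ̇ = r ω cosθ.
L cosφ = √(L² − r² sin²θ) = 0.089716 m.
|ω_rod| = r ω |cosθ| / √(L² − r² sin²θ) = 0.0309·479·0.54171/0.089716 = 89.362 rad/s.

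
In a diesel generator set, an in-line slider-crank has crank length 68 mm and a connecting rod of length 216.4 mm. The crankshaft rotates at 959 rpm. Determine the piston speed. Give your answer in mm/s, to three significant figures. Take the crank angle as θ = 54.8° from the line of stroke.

ω = 2π·959/60 = 100.4 rad/s
For an in-line slider-crank, x = r cosθ + √(L² − r² sin²θ), so v = −rω sinθ·[1 + r cosθ/√(L² − r² sin²θ)].
With r = 0.068 m, L = 0.2164 m, θ = 54.8°: √(L² − r² sin²θ) = 0.20914 m.
v = −0.068·100.4·0.81714·[1 + 0.068·0.57643/0.20914] = -6.6261 m/s.
|v| = 6.6261 m/s = 6626.1 mm/s.

6630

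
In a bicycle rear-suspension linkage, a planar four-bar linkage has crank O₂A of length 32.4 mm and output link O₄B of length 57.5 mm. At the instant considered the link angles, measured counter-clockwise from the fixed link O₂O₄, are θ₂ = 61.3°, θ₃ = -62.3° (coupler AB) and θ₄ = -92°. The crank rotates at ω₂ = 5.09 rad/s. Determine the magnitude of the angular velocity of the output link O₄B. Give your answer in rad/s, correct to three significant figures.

4.82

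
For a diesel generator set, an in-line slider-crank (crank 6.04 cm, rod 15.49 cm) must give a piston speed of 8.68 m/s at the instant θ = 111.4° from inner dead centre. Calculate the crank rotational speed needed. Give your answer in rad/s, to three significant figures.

182

For an in-line slider-crank, |v_piston| = rω|sinθ|·[1 + r cosθ/√(L² − r² sin²θ)].
With r = 0.0604 m, L = 0.1549 m, θ = 111.4°: the bracketed kinematic factor |dx/dθ| = 0.047649 m.
ω = v/|dx/dθ| = 8.68/0.047649 = 182.17 rad/s.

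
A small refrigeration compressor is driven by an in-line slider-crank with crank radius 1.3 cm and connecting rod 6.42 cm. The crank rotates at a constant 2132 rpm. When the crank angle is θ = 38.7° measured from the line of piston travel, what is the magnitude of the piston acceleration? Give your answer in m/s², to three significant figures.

536

ω = 2π·2132/60 = 223.3 rad/s
x(θ) = r cosθ + √(L² − r² sin²θ); with ω constant, a = ω²·d²x/dθ².
d²x/dθ² = −r cosθ − r²(cos2θ)/√u − r⁴ sin²2θ/(4u^{3/2}),  u = L² − r² sin²θ = 0.00405557 m².
Substituting r = 0.013 m, L = 0.0642 m, θ = 38.7°: d²x/dθ² = -0.010751 m.
a = ω²·d²x/dθ² = (223.3)²·(-0.010751) = -535.89 m/s²;  |a| = 535.89 m/s².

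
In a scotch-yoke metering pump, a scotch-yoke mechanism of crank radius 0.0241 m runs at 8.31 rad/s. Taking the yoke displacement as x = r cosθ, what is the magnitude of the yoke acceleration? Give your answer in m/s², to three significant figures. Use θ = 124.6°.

0.945

ω = 8.31 rad/s
x = r cosθ ⇒ ẍ = −rω² cosθ (ω constant).
|a| = rω²|cosθ| = 0.0241·(8.31)²·|cos 124.6°| = 0.94504 m/s².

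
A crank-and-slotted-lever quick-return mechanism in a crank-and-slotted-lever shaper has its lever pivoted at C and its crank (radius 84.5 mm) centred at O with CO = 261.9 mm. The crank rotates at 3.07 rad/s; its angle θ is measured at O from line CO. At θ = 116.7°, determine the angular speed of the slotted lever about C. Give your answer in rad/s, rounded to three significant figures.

ω = 3.07 rad/s
Crank pin A relative to C: A = (d + r cosθ, r sinθ); lever angle φ = atan2(r sinθ, d + r cosθ).
Differentiating tanφ: φ̇ = rω(d cosθ + r)/(d² + r² + 2dr cosθ).
d² + r² + 2dr cosθ = |CA|² = 0.0558445 m²;  d cosθ + r = -0.033177 m.
|ω_lever| = |0.0845·3.07·-0.033177| / 0.0558445 = 0.15412 rad/s.

0.154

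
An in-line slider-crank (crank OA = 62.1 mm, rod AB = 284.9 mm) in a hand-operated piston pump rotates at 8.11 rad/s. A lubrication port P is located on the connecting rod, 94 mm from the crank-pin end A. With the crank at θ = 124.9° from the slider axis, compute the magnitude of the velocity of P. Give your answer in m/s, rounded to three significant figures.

ω = 8.11 rad/s.  Crank-pin speed |V_A| = rω = 0.50363 m/s, perpendicular to OA.
Rod angle: sinφ = −(r/L) sinθ ⇒ φ = -10.298°; ω_rod = −rω cosθ/√(L²−r²sin²θ) = +1.028 rad/s.
V_P = V_A + ω_rod × AP, with AP = 0.094 m along the rod.
Components: V_Px = −rω sinθ − a·ω_rod·sinφ = -0.39578 m/s;  V_Py = rω cosθ + a·ω_rod·cosφ = -0.19308 m/s.
|V_P| = √(V_Px² + V_Py²) = 0.44036 m/s.

0.440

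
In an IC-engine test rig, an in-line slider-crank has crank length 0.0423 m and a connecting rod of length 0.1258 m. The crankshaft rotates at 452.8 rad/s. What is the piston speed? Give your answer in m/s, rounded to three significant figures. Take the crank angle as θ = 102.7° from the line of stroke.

17.2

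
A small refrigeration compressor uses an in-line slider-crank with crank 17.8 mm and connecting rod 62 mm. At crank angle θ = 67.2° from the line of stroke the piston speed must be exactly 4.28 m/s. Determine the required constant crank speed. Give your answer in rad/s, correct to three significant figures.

For an in-line slider-crank, |v_piston| = rω|sinθ|·[1 + r cosθ/√(L² − r² sin²θ)].
With r = 0.0178 m, L = 0.062 m, θ = 67.2°: the bracketed kinematic factor |dx/dθ| = 0.018302 m.
ω = v/|dx/dθ| = 4.28/0.018302 = 233.85 rad/s.

234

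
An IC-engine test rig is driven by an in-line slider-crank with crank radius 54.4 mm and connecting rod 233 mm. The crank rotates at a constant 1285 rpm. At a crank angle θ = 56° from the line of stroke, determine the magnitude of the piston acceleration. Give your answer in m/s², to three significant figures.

466

ω = 2π·1285/60 = 134.6 rad/s
x(θ) = r cosθ + √(L² − r² sin²θ); with ω constant, a = ω²·d²x/dθ².
d²x/dθ² = −r cosθ − r²(cos2θ)/√u − r⁴ sin²2θ/(4u^{3/2}),  u = L² − r² sin²θ = 0.052255 m².
Substituting r = 0.0544 m, L = 0.233 m, θ = 56°: d²x/dθ² = -0.025728 m.
a = ω²·d²x/dθ² = (134.6)²·(-0.025728) = -465.88 m/s²;  |a| = 465.88 m/s².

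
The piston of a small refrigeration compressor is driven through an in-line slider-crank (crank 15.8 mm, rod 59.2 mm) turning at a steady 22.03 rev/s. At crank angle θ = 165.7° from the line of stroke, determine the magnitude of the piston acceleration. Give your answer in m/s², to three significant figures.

222

ω = 2π·22 = 138.4 rad/s
x(θ) = r cosθ + √(L² − r² sin²θ); with ω constant, a = ω²·d²x/dθ².
d²x/dθ² = −r cosθ − r²(cos2θ)/√u − r⁴ sin²2θ/(4u^{3/2}),  u = L² − r² sin²θ = 0.00348941 m².
Substituting r = 0.0158 m, L = 0.0592 m, θ = 165.7°: d²x/dθ² = +0.011583 m.
a = ω²·d²x/dθ² = (138.4)²·(+0.011583) = +221.92 m/s²;  |a| = 221.92 m/s².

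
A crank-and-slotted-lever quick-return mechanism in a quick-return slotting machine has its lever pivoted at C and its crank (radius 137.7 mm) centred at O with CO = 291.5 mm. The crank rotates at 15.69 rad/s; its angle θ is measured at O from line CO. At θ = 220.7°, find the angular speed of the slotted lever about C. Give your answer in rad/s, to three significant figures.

ω = 15.69 rad/s
Crank pin A relative to C: A = (d + r cosθ, r sinθ); lever angle φ = atan2(r sinθ, d + r cosθ).
Differentiating tanφ: φ̇ = rω(d cosθ + r)/(d² + r² + 2dr cosθ).
d² + r² + 2dr cosθ = |CA|² = 0.0430712 m²;  d cosθ + r = -0.083296 m.
|ω_lever| = |0.1377·15.69·-0.083296| / 0.0430712 = 4.1783 rad/s.

4.18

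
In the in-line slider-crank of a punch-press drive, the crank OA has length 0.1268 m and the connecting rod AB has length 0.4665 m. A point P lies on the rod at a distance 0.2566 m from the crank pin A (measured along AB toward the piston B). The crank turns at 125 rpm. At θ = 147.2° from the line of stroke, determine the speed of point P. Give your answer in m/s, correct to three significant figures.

1.01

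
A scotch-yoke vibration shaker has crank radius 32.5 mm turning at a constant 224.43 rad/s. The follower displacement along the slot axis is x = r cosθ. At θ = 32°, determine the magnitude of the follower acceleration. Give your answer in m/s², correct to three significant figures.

ω = 224.4 rad/s
x = r cosθ ⇒ ẍ = −rω² cosθ (ω constant).
|a| = rω²|cosθ| = 0.0325·(224.4)²·|cos 32°| = 1388.2 m/s².

1390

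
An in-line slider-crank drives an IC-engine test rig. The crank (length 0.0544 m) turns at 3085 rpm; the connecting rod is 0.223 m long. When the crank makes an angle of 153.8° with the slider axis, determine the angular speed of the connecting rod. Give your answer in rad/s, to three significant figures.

ω = 323.1 rad/s (converted from 3085 rpm).
The rod makes angle φ with the slider axis where L sinφ = r sinθ; differentiating, L cosφ·φ̇ = r ω cosθ.
L cosφ = √(L² − r² sin²θ) = 0.2217 m.
|ω_rod| = r ω |cosθ| / √(L² − r² sin²θ) = 0.0544·323.1·0.89726/0.2217 = 71.126 rad/s.

71.1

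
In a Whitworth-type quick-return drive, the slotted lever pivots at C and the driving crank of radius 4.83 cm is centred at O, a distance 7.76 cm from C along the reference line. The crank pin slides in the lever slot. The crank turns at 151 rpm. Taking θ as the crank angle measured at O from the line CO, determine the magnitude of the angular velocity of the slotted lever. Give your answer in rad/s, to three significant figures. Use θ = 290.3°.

5.24

ω = 15.81 rad/s (from 151 rpm).
Crank pin A relative to C: A = (d + r cosθ, r sinθ); lever angle φ = atan2(r sinθ, d + r cosθ).
Differentiating tanφ: φ̇ = rω(d cosθ + r)/(d² + r² + 2dr cosθ).
d² + r² + 2dr cosθ = |CA|² = 0.0109553 m²;  d cosθ + r = +0.075222 m.
|ω_lever| = |0.0483·15.81·+0.075222| / 0.0109553 = 5.2441 rad/s.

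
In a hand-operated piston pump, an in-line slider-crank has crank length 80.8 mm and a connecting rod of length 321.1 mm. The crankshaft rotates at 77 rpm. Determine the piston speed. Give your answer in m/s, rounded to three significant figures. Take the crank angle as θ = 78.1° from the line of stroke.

0.672

ω = 2π·77/60 = 8.063 rad/s
For an in-line slider-crank, x = r cosθ + √(L² − r² sin²θ), so v = −rω sinθ·[1 + r cosθ/√(L² − r² sin²θ)].
With r = 0.0808 m, L = 0.3211 m, θ = 78.1°: √(L² − r² sin²θ) = 0.31121 m.
v = −0.0808·8.063·0.97851·[1 + 0.0808·0.20620/0.31121] = -0.67165 m/s.
|v| = 0.67165 m/s.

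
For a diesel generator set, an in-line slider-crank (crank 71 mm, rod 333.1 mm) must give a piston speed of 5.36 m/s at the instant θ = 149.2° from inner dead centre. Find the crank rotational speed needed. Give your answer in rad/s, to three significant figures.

For an in-line slider-crank, |v_piston| = rω|sinθ|·[1 + r cosθ/√(L² − r² sin²θ)].
With r = 0.071 m, L = 0.3331 m, θ = 149.2°: the bracketed kinematic factor |dx/dθ| = 0.029659 m.
ω = v/|dx/dθ| = 5.36/0.029659 = 180.72 rad/s.

181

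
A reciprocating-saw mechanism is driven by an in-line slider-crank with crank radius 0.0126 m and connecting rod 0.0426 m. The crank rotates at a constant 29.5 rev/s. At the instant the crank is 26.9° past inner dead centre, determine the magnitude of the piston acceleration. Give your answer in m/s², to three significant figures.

464

ω = 2π·29.5 = 185.4 rad/s
x(θ) = r cosθ + √(L² − r² sin²θ); with ω constant, a = ω²·d²x/dθ².
d²x/dθ² = −r cosθ − r²(cos2θ)/√u − r⁴ sin²2θ/(4u^{3/2}),  u = L² − r² sin²θ = 0.00178226 m².
Substituting r = 0.0126 m, L = 0.0426 m, θ = 26.9°: d²x/dθ² = -0.013512 m.
a = ω²·d²x/dθ² = (185.4)²·(-0.013512) = -464.23 m/s²;  |a| = 464.23 m/s².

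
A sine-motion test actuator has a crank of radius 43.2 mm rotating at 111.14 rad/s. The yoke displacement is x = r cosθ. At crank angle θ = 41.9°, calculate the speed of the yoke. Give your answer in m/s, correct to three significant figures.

3.21

ω = 111.1 rad/s
x = r cosθ ⇒ ẋ = −rω sinθ.
|v| = rω|sinθ| = 0.0432·111.1·|sin 41.9°| = 3.2064 m/s.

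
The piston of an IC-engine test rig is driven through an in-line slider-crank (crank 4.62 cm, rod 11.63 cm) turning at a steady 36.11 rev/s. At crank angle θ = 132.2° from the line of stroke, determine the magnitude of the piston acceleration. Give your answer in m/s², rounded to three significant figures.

1650

ω = 2π·36.1 = 226.9 rad/s
x(θ) = r cosθ + √(L² − r² sin²θ); with ω constant, a = ω²·d²x/dθ².
d²x/dθ² = −r cosθ − r²(cos2θ)/√u − r⁴ sin²2θ/(4u^{3/2}),  u = L² − r² sin²θ = 0.0123543 m².
Substituting r = 0.0462 m, L = 0.1163 m, θ = 132.2°: d²x/dθ² = +0.032086 m.
a = ω²·d²x/dθ² = (226.9)²·(+0.032086) = +1651.7 m/s²;  |a| = 1651.7 m/s².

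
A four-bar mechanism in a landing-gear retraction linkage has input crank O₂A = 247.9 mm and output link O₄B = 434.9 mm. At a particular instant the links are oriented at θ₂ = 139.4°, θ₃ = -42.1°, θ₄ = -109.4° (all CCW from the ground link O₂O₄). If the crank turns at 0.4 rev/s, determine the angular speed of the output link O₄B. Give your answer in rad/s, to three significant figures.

0.0407

ω₂ = 2.513 rad/s (from 0.4 rev/s).
Differentiating the loop-closure r₂e^{iθ₂}+r₃e^{iθ₃}=r₁+r₄e^{iθ₄} gives r₂ω₂e^{iθ₂}+r₃ω₃e^{iθ₃}=r₄ω₄e^{iθ₄}.
Eliminating the other unknown: ω₄ = r₂ω₂ sin(θ₂−θ₃) / [r₄ sin(θ₄−θ₃)].
Numerator sine = -0.02618; denominator sine = -0.92254.
Result = 0.2479·2.513·(-0.02618) / (0.4349·(-0.92254)) = +0.04065 rad/s; magnitude 0.04065 rad/s.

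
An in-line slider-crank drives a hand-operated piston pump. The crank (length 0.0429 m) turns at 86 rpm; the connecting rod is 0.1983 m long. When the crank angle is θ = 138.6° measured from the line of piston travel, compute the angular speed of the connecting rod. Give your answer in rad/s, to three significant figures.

ω = 9.006 rad/s (converted from 86 rpm).
The rod makes angle φ with the slider axis where L sinφ = r sinθ; differentiating, L cosφ·φ̇ = r ω cosθ.
L cosφ = √(L² − r² sin²θ) = 0.19626 m.
|ω_rod| = r ω |cosθ| / √(L² − r² sin²θ) = 0.0429·9.006·0.75011/0.19626 = 1.4767 rad/s.

1.48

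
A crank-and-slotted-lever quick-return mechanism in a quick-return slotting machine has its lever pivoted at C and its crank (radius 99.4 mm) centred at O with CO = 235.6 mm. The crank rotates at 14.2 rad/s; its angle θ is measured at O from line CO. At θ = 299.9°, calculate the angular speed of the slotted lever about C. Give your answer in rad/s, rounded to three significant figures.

3.45

ω = 14.2 rad/s
Crank pin A relative to C: A = (d + r cosθ, r sinθ); lever angle φ = atan2(r sinθ, d + r cosθ).
Differentiating tanφ: φ̇ = rω(d cosθ + r)/(d² + r² + 2dr cosθ).
d² + r² + 2dr cosθ = |CA|² = 0.0887355 m²;  d cosθ + r = +0.21684 m.
|ω_lever| = |0.0994·14.2·+0.21684| / 0.0887355 = 3.4492 rad/s.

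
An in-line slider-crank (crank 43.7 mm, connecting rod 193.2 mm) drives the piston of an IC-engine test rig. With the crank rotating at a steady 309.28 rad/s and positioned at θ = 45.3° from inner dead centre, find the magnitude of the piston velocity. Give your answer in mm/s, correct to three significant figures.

ω = 309.3 rad/s
For an in-line slider-crank, x = r cosθ + √(L² − r² sin²θ), so v = −rω sinθ·[1 + r cosθ/√(L² − r² sin²θ)].
With r = 0.0437 m, L = 0.1932 m, θ = 45.3°: √(L² − r² sin²θ) = 0.19069 m.
v = −0.0437·309.3·0.71080·[1 + 0.0437·0.70339/0.19069] = -11.155 m/s.
|v| = 11.155 m/s = 11155 mm/s.

11200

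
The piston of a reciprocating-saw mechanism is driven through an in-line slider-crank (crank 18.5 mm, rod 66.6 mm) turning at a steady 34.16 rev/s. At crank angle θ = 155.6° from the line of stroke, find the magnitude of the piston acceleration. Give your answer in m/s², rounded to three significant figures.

617

ω = 2π·34.2 = 214.6 rad/s
x(θ) = r cosθ + √(L² − r² sin²θ); with ω constant, a = ω²·d²x/dθ².
d²x/dθ² = −r cosθ − r²(cos2θ)/√u − r⁴ sin²2θ/(4u^{3/2}),  u = L² − r² sin²θ = 0.00437715 m².
Substituting r = 0.0185 m, L = 0.0666 m, θ = 155.6°: d²x/dθ² = +0.013383 m.
a = ω²·d²x/dθ² = (214.6)²·(+0.013383) = +616.52 m/s²;  |a| = 616.52 m/s².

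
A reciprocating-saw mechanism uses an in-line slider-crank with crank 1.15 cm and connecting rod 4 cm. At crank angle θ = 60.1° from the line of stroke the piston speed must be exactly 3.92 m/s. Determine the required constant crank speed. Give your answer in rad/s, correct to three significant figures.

343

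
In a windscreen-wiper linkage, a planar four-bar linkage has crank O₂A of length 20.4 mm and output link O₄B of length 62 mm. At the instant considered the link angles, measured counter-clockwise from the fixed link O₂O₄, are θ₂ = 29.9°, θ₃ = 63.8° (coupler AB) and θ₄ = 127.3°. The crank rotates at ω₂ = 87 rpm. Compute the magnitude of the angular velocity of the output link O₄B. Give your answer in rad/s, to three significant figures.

ω₂ = 9.111 rad/s (from 87 rpm).
Differentiating the loop-closure r₂e^{iθ₂}+r₃e^{iθ₃}=r₁+r₄e^{iθ₄} gives r₂ω₂e^{iθ₂}+r₃ω₃e^{iθ₃}=r₄ω₄e^{iθ₄}.
Eliminating the other unknown: ω₄ = r₂ω₂ sin(θ₂−θ₃) / [r₄ sin(θ₄−θ₃)].
Numerator sine = -0.55775; denominator sine = +0.89493.
Result = 0.0204·9.111·(-0.55775) / (0.062·(+0.89493)) = -1.8682 rad/s; magnitude 1.8682 rad/s.

1.87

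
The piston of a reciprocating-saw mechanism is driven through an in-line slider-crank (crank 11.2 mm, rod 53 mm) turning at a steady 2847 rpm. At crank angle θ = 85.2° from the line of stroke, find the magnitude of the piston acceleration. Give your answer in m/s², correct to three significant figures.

129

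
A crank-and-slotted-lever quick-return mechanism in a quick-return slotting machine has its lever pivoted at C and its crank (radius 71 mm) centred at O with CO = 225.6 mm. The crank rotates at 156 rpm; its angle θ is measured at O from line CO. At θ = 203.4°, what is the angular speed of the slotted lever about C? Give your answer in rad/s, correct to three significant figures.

ω = 16.34 rad/s (from 156 rpm).
Crank pin A relative to C: A = (d + r cosθ, r sinθ); lever angle φ = atan2(r sinθ, d + r cosθ).
Differentiating tanφ: φ̇ = rω(d cosθ + r)/(d² + r² + 2dr cosθ).
d² + r² + 2dr cosθ = |CA|² = 0.0265359 m²;  d cosθ + r = -0.13605 m.
|ω_lever| = |0.071·16.34·-0.13605| / 0.0265359 = 5.9465 rad/s.

5.95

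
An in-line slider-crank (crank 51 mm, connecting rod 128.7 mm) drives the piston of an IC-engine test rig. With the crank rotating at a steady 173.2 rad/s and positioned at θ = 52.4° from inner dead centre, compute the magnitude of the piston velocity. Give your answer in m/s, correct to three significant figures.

ω = 173.2 rad/s
For an in-line slider-crank, x = r cosθ + √(L² − r² sin²θ), so v = −rω sinθ·[1 + r cosθ/√(L² − r² sin²θ)].
With r = 0.051 m, L = 0.1287 m, θ = 52.4°: √(L² − r² sin²θ) = 0.12219 m.
v = −0.051·173.2·0.79229·[1 + 0.051·0.61015/0.12219] = -8.7807 m/s.
|v| = 8.7807 m/s.

8.78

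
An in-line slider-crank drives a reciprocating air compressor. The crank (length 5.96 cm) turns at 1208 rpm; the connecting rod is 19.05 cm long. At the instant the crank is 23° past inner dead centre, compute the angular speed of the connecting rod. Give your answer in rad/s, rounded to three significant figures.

36.7

ω = 126.5 rad/s (converted from 1208 rpm).
The rod makes angle φ with the slider axis where L sinφ = r sinθ; differentiating, L cosφ·φ̇ = r ω cosθ.
L cosφ = √(L² − r² sin²θ) = 0.18907 m.
|ω_rod| = r ω |cosθ| / √(L² − r² sin²θ) = 0.0596·126.5·0.92050/0.18907 = 36.706 rad/s.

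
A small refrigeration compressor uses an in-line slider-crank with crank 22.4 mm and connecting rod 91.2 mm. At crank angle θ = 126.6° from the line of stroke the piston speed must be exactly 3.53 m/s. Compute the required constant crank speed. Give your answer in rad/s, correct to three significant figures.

231

For an in-line slider-crank, |v_piston| = rω|sinθ|·[1 + r cosθ/√(L² − r² sin²θ)].
With r = 0.0224 m, L = 0.0912 m, θ = 126.6°: the bracketed kinematic factor |dx/dθ| = 0.015297 m.
ω = v/|dx/dθ| = 3.53/0.015297 = 230.77 rad/s.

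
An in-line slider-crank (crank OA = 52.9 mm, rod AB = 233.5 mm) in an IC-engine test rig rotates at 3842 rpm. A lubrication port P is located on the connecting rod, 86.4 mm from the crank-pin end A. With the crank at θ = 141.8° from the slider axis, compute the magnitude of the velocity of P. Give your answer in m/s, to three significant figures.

16.2

ω = 402.3 rad/s.  Crank-pin speed |V_A| = rω = 21.283 m/s, perpendicular to OA.
Rod angle: sinφ = −(r/L) sinθ ⇒ φ = -8.054°; ω_rod = −rω cosθ/√(L²−r²sin²θ) = +72.344 rad/s.
V_P = V_A + ω_rod × AP, with AP = 0.0864 m along the rod.
Components: V_Px = −rω sinθ − a·ω_rod·sinφ = -12.286 m/s;  V_Py = rω cosθ + a·ω_rod·cosφ = -10.537 m/s.
|V_P| = √(V_Px² + V_Py²) = 16.186 m/s.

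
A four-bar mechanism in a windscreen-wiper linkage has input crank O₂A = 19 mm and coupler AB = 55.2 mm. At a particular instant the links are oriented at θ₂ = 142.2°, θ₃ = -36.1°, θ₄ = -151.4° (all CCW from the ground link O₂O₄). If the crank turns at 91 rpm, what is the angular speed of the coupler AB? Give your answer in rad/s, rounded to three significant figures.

ω₂ = 9.529 rad/s (from 91 rpm).
Differentiating the loop-closure r₂e^{iθ₂}+r₃e^{iθ₃}=r₁+r₄e^{iθ₄} gives r₂ω₂e^{iθ₂}+r₃ω₃e^{iθ₃}=r₄ω₄e^{iθ₄}.
Eliminating the other unknown: ω₃ = r₂ω₂ sin(θ₄−θ₂) / [r₃ sin(θ₃−θ₄)].
Numerator sine = +0.91636; denominator sine = +0.90408.
Result = 0.019·9.529·(+0.91636) / (0.0552·(+0.90408)) = +3.3246 rad/s; magnitude 3.3246 rad/s.

3.32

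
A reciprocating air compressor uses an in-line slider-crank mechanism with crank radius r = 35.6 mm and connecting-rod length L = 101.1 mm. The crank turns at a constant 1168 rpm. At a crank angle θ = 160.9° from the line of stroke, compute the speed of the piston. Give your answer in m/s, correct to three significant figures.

0.948

ω = 2π·1168/60 = 122.3 rad/s
For an in-line slider-crank, x = r cosθ + √(L² − r² sin²θ), so v = −rω sinθ·[1 + r cosθ/√(L² − r² sin²θ)].
With r = 0.0356 m, L = 0.1011 m, θ = 160.9°: √(L² − r² sin²θ) = 0.10043 m.
v = −0.0356·122.3·0.32722·[1 + 0.0356·-0.94495/0.10043] = -0.94754 m/s.
|v| = 0.94754 m/s.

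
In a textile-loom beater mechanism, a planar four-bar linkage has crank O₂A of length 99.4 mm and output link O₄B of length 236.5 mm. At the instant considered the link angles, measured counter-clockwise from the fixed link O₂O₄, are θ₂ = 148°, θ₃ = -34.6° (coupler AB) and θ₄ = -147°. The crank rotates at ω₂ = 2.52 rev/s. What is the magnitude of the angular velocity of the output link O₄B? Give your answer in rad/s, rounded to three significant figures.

0.327

ω₂ = 15.83 rad/s (from 2.52 rev/s).
Differentiating the loop-closure r₂e^{iθ₂}+r₃e^{iθ₃}=r₁+r₄e^{iθ₄} gives r₂ω₂e^{iθ₂}+r₃ω₃e^{iθ₃}=r₄ω₄e^{iθ₄}.
Eliminating the other unknown: ω₄ = r₂ω₂ sin(θ₂−θ₃) / [r₄ sin(θ₄−θ₃)].
Numerator sine = -0.04536; denominator sine = -0.92455.
Result = 0.0994·15.83·(-0.04536) / (0.2365·(-0.92455)) = +0.32652 rad/s; magnitude 0.32652 rad/s.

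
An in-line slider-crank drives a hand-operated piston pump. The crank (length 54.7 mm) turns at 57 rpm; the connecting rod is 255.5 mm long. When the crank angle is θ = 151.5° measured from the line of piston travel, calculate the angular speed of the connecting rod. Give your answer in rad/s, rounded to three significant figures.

ω = 5.969 rad/s (converted from 57 rpm).
The rod makes angle φ with the slider axis where L sinφ = r sinθ; differentiating, L cosφ·φ̇ = r ω cosθ.
L cosφ = √(L² − r² sin²θ) = 0.25416 m.
|ω_rod| = r ω |cosθ| / √(L² − r² sin²θ) = 0.0547·5.969·0.87882/0.25416 = 1.129 rad/s.

1.13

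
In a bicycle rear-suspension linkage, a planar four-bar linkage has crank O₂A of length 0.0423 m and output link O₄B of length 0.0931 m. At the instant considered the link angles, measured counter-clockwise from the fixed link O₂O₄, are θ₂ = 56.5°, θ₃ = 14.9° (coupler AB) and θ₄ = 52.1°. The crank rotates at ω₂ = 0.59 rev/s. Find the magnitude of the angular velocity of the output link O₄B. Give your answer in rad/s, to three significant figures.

ω₂ = 3.707 rad/s (from 0.59 rev/s).
Differentiating the loop-closure r₂e^{iθ₂}+r₃e^{iθ₃}=r₁+r₄e^{iθ₄} gives r₂ω₂e^{iθ₂}+r₃ω₃e^{iθ₃}=r₄ω₄e^{iθ₄}.
Eliminating the other unknown: ω₄ = r₂ω₂ sin(θ₂−θ₃) / [r₄ sin(θ₄−θ₃)].
Numerator sine = +0.66393; denominator sine = +0.60460.
Result = 0.0423·3.707·(+0.66393) / (0.0931·(+0.60460)) = +1.8496 rad/s; magnitude 1.8496 rad/s.

1.85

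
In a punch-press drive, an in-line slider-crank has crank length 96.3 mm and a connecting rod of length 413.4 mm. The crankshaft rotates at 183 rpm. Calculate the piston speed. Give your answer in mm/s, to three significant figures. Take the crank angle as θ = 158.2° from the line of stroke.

537

ω = 2π·183/60 = 19.16 rad/s
For an in-line slider-crank, x = r cosθ + √(L² − r² sin²θ), so v = −rω sinθ·[1 + r cosθ/√(L² − r² sin²θ)].
With r = 0.0963 m, L = 0.4134 m, θ = 158.2°: √(L² − r² sin²θ) = 0.41185 m.
v = −0.0963·19.16·0.37137·[1 + 0.0963·-0.92849/0.41185] = -0.53656 m/s.
|v| = 0.53656 m/s = 536.56 mm/s.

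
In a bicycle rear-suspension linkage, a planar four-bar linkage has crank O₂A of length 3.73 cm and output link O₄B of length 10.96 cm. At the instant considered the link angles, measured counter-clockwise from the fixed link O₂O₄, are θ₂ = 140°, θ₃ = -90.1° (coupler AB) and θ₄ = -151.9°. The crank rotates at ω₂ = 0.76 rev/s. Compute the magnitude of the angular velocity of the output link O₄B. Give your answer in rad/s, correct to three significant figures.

1.41

ω₂ = 4.775 rad/s (from 0.76 rev/s).
Differentiating the loop-closure r₂e^{iθ₂}+r₃e^{iθ₃}=r₁+r₄e^{iθ₄} gives r₂ω₂e^{iθ₂}+r₃ω₃e^{iθ₃}=r₄ω₄e^{iθ₄}.
Eliminating the other unknown: ω₄ = r₂ω₂ sin(θ₂−θ₃) / [r₄ sin(θ₄−θ₃)].
Numerator sine = -0.76717; denominator sine = -0.88130.
Result = 0.0373·4.775·(-0.76717) / (0.1096·(-0.88130)) = +1.4147 rad/s; magnitude 1.4147 rad/s.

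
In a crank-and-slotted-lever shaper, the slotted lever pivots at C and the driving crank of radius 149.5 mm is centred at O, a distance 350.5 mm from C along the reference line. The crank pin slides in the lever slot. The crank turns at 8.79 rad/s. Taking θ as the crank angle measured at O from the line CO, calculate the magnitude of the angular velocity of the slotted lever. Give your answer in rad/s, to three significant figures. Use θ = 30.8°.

ω = 8.79 rad/s
Crank pin A relative to C: A = (d + r cosθ, r sinθ); lever angle φ = atan2(r sinθ, d + r cosθ).
Differentiating tanφ: φ̇ = rω(d cosθ + r)/(d² + r² + 2dr cosθ).
d² + r² + 2dr cosθ = |CA|² = 0.235219 m²;  d cosθ + r = +0.45057 m.
|ω_lever| = |0.1495·8.79·+0.45057| / 0.235219 = 2.5172 rad/s.

2.52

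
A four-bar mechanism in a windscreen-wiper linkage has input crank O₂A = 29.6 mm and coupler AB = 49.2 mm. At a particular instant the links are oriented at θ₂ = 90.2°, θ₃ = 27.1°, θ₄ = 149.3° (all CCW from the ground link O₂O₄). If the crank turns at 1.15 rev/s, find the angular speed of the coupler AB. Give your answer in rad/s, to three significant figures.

ω₂ = 7.226 rad/s (from 1.15 rev/s).
Differentiating the loop-closure r₂e^{iθ₂}+r₃e^{iθ₃}=r₁+r₄e^{iθ₄} gives r₂ω₂e^{iθ₂}+r₃ω₃e^{iθ₃}=r₄ω₄e^{iθ₄}.
Eliminating the other unknown: ω₃ = r₂ω₂ sin(θ₄−θ₂) / [r₃ sin(θ₃−θ₄)].
Numerator sine = +0.85806; denominator sine = -0.84619.
Result = 0.0296·7.226·(+0.85806) / (0.0492·(-0.84619)) = -4.4081 rad/s; magnitude 4.4081 rad/s.

4.41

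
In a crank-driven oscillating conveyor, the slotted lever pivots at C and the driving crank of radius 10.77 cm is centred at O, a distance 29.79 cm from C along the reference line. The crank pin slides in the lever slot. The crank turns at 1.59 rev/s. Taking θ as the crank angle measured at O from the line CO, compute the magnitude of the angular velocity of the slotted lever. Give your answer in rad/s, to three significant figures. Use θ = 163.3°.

4.92

ω = 9.99 rad/s (from 1.59 rev/s).
Crank pin A relative to C: A = (d + r cosθ, r sinθ); lever angle φ = atan2(r sinθ, d + r cosθ).
Differentiating tanφ: φ̇ = rω(d cosθ + r)/(d² + r² + 2dr cosθ).
d² + r² + 2dr cosθ = |CA|² = 0.0388825 m²;  d cosθ + r = -0.17764 m.
|ω_lever| = |0.1077·9.99·-0.17764| / 0.0388825 = 4.9155 rad/s.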